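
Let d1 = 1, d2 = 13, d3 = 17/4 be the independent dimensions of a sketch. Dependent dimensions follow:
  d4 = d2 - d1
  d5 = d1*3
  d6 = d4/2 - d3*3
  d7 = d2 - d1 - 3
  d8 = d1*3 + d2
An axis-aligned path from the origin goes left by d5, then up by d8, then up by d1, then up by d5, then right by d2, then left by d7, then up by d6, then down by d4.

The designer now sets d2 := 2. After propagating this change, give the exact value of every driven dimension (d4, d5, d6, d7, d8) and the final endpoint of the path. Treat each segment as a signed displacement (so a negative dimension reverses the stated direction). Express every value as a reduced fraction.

d4 = 1
d5 = 3
d6 = -49/4
d7 = -2
d8 = 5
endpoint = (1, -17/4)

Apply edit: d2 := 2
  d4 = d2 - d1 = 1
  d5 = d1*3 = 3
  d6 = d4/2 - d3*3 = -49/4
  d7 = d2 - d1 - 3 = -2
  d8 = d1*3 + d2 = 5
Walk from origin (0, 0):
  seg 1: left by d5 = 3 → (-3, 0)
  seg 2: up by d8 = 5 → (-3, 5)
  seg 3: up by d1 = 1 → (-3, 6)
  seg 4: up by d5 = 3 → (-3, 9)
  seg 5: right by d2 = 2 → (-1, 9)
  seg 6: left by d7 = -2 → (1, 9)
  seg 7: up by d6 = -49/4 → (1, -13/4)
  seg 8: down by d4 = 1 → (1, -17/4)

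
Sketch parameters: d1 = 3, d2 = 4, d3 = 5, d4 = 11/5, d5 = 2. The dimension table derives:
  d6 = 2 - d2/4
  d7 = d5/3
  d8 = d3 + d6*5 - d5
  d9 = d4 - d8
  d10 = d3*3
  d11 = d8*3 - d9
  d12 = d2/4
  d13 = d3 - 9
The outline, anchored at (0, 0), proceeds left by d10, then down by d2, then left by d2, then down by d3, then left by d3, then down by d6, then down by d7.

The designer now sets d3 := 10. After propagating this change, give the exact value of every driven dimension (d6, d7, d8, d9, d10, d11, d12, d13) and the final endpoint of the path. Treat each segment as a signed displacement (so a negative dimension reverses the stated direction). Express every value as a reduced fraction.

Apply edit: d3 := 10
  d6 = 2 - d2/4 = 1
  d7 = d5/3 = 2/3
  d8 = d3 + d6*5 - d5 = 13
  d9 = d4 - d8 = -54/5
  d10 = d3*3 = 30
  d11 = d8*3 - d9 = 249/5
  d12 = d2/4 = 1
  d13 = d3 - 9 = 1
Walk from origin (0, 0):
  seg 1: left by d10 = 30 → (-30, 0)
  seg 2: down by d2 = 4 → (-30, -4)
  seg 3: left by d2 = 4 → (-34, -4)
  seg 4: down by d3 = 10 → (-34, -14)
  seg 5: left by d3 = 10 → (-44, -14)
  seg 6: down by d6 = 1 → (-44, -15)
  seg 7: down by d7 = 2/3 → (-44, -47/3)

d6 = 1
d7 = 2/3
d8 = 13
d9 = -54/5
d10 = 30
d11 = 249/5
d12 = 1
d13 = 1
endpoint = (-44, -47/3)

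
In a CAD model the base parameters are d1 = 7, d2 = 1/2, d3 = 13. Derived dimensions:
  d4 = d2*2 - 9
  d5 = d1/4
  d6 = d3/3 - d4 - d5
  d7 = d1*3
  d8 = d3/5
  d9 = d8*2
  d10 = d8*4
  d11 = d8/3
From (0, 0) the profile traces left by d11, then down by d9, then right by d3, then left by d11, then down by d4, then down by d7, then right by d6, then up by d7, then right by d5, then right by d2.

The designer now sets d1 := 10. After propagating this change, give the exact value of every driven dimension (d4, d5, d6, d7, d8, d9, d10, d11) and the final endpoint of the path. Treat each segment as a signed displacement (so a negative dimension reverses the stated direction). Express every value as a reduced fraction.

d4 = -8
d5 = 5/2
d6 = 59/6
d7 = 30
d8 = 13/5
d9 = 26/5
d10 = 52/5
d11 = 13/15
endpoint = (241/10, 14/5)

Apply edit: d1 := 10
  d4 = d2*2 - 9 = -8
  d5 = d1/4 = 5/2
  d6 = d3/3 - d4 - d5 = 59/6
  d7 = d1*3 = 30
  d8 = d3/5 = 13/5
  d9 = d8*2 = 26/5
  d10 = d8*4 = 52/5
  d11 = d8/3 = 13/15
Walk from origin (0, 0):
  seg 1: left by d11 = 13/15 → (-13/15, 0)
  seg 2: down by d9 = 26/5 → (-13/15, -26/5)
  seg 3: right by d3 = 13 → (182/15, -26/5)
  seg 4: left by d11 = 13/15 → (169/15, -26/5)
  seg 5: down by d4 = -8 → (169/15, 14/5)
  seg 6: down by d7 = 30 → (169/15, -136/5)
  seg 7: right by d6 = 59/6 → (211/10, -136/5)
  seg 8: up by d7 = 30 → (211/10, 14/5)
  seg 9: right by d5 = 5/2 → (118/5, 14/5)
  seg 10: right by d2 = 1/2 → (241/10, 14/5)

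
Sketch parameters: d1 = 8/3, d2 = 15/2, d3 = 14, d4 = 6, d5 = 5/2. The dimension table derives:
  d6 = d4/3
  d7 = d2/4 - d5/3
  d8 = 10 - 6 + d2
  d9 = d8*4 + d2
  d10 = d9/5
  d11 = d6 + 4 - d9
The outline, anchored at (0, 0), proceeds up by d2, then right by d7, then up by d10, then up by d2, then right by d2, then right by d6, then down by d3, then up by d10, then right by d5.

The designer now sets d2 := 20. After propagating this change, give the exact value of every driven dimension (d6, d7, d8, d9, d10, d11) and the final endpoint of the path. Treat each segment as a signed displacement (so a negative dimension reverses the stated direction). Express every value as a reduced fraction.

d6 = 2
d7 = 25/6
d8 = 24
d9 = 116
d10 = 116/5
d11 = -110
endpoint = (86/3, 362/5)

Apply edit: d2 := 20
  d6 = d4/3 = 2
  d7 = d2/4 - d5/3 = 25/6
  d8 = 10 - 6 + d2 = 24
  d9 = d8*4 + d2 = 116
  d10 = d9/5 = 116/5
  d11 = d6 + 4 - d9 = -110
Walk from origin (0, 0):
  seg 1: up by d2 = 20 → (0, 20)
  seg 2: right by d7 = 25/6 → (25/6, 20)
  seg 3: up by d10 = 116/5 → (25/6, 216/5)
  seg 4: up by d2 = 20 → (25/6, 316/5)
  seg 5: right by d2 = 20 → (145/6, 316/5)
  seg 6: right by d6 = 2 → (157/6, 316/5)
  seg 7: down by d3 = 14 → (157/6, 246/5)
  seg 8: up by d10 = 116/5 → (157/6, 362/5)
  seg 9: right by d5 = 5/2 → (86/3, 362/5)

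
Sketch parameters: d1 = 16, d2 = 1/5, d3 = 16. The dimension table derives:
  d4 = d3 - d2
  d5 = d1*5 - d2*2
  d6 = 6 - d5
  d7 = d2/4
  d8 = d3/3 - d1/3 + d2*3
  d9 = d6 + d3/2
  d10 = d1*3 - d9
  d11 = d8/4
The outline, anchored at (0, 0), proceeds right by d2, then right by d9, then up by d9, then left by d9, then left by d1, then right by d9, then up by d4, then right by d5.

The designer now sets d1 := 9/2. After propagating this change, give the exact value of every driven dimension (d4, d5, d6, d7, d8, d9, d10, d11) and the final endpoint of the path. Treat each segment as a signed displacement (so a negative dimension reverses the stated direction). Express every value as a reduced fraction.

d4 = 79/5
d5 = 221/10
d6 = -161/10
d7 = 1/20
d8 = 133/30
d9 = -81/10
d10 = 108/5
d11 = 133/120
endpoint = (97/10, 77/10)

Apply edit: d1 := 9/2
  d4 = d3 - d2 = 79/5
  d5 = d1*5 - d2*2 = 221/10
  d6 = 6 - d5 = -161/10
  d7 = d2/4 = 1/20
  d8 = d3/3 - d1/3 + d2*3 = 133/30
  d9 = d6 + d3/2 = -81/10
  d10 = d1*3 - d9 = 108/5
  d11 = d8/4 = 133/120
Walk from origin (0, 0):
  seg 1: right by d2 = 1/5 → (1/5, 0)
  seg 2: right by d9 = -81/10 → (-79/10, 0)
  seg 3: up by d9 = -81/10 → (-79/10, -81/10)
  seg 4: left by d9 = -81/10 → (1/5, -81/10)
  seg 5: left by d1 = 9/2 → (-43/10, -81/10)
  seg 6: right by d9 = -81/10 → (-62/5, -81/10)
  seg 7: up by d4 = 79/5 → (-62/5, 77/10)
  seg 8: right by d5 = 221/10 → (97/10, 77/10)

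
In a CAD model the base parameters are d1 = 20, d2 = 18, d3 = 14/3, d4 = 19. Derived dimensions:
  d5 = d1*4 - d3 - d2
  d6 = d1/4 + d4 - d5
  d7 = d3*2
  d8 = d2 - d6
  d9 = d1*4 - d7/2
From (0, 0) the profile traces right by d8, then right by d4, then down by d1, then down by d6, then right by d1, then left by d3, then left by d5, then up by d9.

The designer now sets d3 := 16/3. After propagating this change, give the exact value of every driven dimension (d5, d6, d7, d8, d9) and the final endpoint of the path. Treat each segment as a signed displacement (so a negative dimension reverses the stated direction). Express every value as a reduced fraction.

Apply edit: d3 := 16/3
  d5 = d1*4 - d3 - d2 = 170/3
  d6 = d1/4 + d4 - d5 = -98/3
  d7 = d3*2 = 32/3
  d8 = d2 - d6 = 152/3
  d9 = d1*4 - d7/2 = 224/3
Walk from origin (0, 0):
  seg 1: right by d8 = 152/3 → (152/3, 0)
  seg 2: right by d4 = 19 → (209/3, 0)
  seg 3: down by d1 = 20 → (209/3, -20)
  seg 4: down by d6 = -98/3 → (209/3, 38/3)
  seg 5: right by d1 = 20 → (269/3, 38/3)
  seg 6: left by d3 = 16/3 → (253/3, 38/3)
  seg 7: left by d5 = 170/3 → (83/3, 38/3)
  seg 8: up by d9 = 224/3 → (83/3, 262/3)

d5 = 170/3
d6 = -98/3
d7 = 32/3
d8 = 152/3
d9 = 224/3
endpoint = (83/3, 262/3)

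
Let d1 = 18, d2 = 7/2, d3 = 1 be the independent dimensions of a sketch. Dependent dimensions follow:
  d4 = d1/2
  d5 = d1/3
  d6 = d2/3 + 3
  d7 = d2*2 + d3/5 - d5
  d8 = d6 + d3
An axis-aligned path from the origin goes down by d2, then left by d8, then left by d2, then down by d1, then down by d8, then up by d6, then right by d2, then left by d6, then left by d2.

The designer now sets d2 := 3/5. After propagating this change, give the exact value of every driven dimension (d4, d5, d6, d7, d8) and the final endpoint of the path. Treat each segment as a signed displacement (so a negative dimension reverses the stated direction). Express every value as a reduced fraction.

d4 = 9
d5 = 6
d6 = 16/5
d7 = -23/5
d8 = 21/5
endpoint = (-8, -98/5)

Apply edit: d2 := 3/5
  d4 = d1/2 = 9
  d5 = d1/3 = 6
  d6 = d2/3 + 3 = 16/5
  d7 = d2*2 + d3/5 - d5 = -23/5
  d8 = d6 + d3 = 21/5
Walk from origin (0, 0):
  seg 1: down by d2 = 3/5 → (0, -3/5)
  seg 2: left by d8 = 21/5 → (-21/5, -3/5)
  seg 3: left by d2 = 3/5 → (-24/5, -3/5)
  seg 4: down by d1 = 18 → (-24/5, -93/5)
  seg 5: down by d8 = 21/5 → (-24/5, -114/5)
  seg 6: up by d6 = 16/5 → (-24/5, -98/5)
  seg 7: right by d2 = 3/5 → (-21/5, -98/5)
  seg 8: left by d6 = 16/5 → (-37/5, -98/5)
  seg 9: left by d2 = 3/5 → (-8, -98/5)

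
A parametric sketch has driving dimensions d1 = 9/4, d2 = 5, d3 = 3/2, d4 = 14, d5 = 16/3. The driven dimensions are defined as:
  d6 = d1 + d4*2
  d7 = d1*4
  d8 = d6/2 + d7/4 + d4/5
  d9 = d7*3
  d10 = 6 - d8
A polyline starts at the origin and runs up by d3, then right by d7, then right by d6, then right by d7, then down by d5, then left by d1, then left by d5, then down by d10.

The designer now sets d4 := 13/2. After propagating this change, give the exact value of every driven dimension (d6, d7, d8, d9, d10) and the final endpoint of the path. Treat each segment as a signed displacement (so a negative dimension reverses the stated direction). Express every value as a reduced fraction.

d6 = 61/4
d7 = 9
d8 = 447/40
d9 = 27
d10 = -207/40
endpoint = (77/3, 161/120)

Apply edit: d4 := 13/2
  d6 = d1 + d4*2 = 61/4
  d7 = d1*4 = 9
  d8 = d6/2 + d7/4 + d4/5 = 447/40
  d9 = d7*3 = 27
  d10 = 6 - d8 = -207/40
Walk from origin (0, 0):
  seg 1: up by d3 = 3/2 → (0, 3/2)
  seg 2: right by d7 = 9 → (9, 3/2)
  seg 3: right by d6 = 61/4 → (97/4, 3/2)
  seg 4: right by d7 = 9 → (133/4, 3/2)
  seg 5: down by d5 = 16/3 → (133/4, -23/6)
  seg 6: left by d1 = 9/4 → (31, -23/6)
  seg 7: left by d5 = 16/3 → (77/3, -23/6)
  seg 8: down by d10 = -207/40 → (77/3, 161/120)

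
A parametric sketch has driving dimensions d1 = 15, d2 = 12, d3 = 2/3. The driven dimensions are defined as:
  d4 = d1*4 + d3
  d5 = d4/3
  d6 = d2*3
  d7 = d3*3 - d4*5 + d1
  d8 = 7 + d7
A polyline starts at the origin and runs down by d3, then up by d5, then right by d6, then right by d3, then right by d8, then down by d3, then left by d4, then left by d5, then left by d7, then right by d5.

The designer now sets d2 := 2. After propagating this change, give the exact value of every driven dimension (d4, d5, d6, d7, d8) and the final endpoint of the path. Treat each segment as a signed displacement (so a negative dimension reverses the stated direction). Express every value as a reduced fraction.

Apply edit: d2 := 2
  d4 = d1*4 + d3 = 182/3
  d5 = d4/3 = 182/9
  d6 = d2*3 = 6
  d7 = d3*3 - d4*5 + d1 = -859/3
  d8 = 7 + d7 = -838/3
Walk from origin (0, 0):
  seg 1: down by d3 = 2/3 → (0, -2/3)
  seg 2: up by d5 = 182/9 → (0, 176/9)
  seg 3: right by d6 = 6 → (6, 176/9)
  seg 4: right by d3 = 2/3 → (20/3, 176/9)
  seg 5: right by d8 = -838/3 → (-818/3, 176/9)
  seg 6: down by d3 = 2/3 → (-818/3, 170/9)
  seg 7: left by d4 = 182/3 → (-1000/3, 170/9)
  seg 8: left by d5 = 182/9 → (-3182/9, 170/9)
  seg 9: left by d7 = -859/3 → (-605/9, 170/9)
  seg 10: right by d5 = 182/9 → (-47, 170/9)

d4 = 182/3
d5 = 182/9
d6 = 6
d7 = -859/3
d8 = -838/3
endpoint = (-47, 170/9)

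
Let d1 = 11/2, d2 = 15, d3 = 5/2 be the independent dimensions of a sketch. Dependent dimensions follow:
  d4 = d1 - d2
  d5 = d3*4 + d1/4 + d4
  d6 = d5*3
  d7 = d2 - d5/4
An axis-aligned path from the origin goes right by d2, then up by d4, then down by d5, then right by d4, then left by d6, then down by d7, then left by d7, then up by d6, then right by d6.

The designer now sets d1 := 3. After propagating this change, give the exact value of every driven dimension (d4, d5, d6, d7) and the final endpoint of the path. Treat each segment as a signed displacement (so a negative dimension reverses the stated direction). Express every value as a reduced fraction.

d4 = -12
d5 = -5/4
d6 = -15/4
d7 = 245/16
endpoint = (-197/16, -477/16)

Apply edit: d1 := 3
  d4 = d1 - d2 = -12
  d5 = d3*4 + d1/4 + d4 = -5/4
  d6 = d5*3 = -15/4
  d7 = d2 - d5/4 = 245/16
Walk from origin (0, 0):
  seg 1: right by d2 = 15 → (15, 0)
  seg 2: up by d4 = -12 → (15, -12)
  seg 3: down by d5 = -5/4 → (15, -43/4)
  seg 4: right by d4 = -12 → (3, -43/4)
  seg 5: left by d6 = -15/4 → (27/4, -43/4)
  seg 6: down by d7 = 245/16 → (27/4, -417/16)
  seg 7: left by d7 = 245/16 → (-137/16, -417/16)
  seg 8: up by d6 = -15/4 → (-137/16, -477/16)
  seg 9: right by d6 = -15/4 → (-197/16, -477/16)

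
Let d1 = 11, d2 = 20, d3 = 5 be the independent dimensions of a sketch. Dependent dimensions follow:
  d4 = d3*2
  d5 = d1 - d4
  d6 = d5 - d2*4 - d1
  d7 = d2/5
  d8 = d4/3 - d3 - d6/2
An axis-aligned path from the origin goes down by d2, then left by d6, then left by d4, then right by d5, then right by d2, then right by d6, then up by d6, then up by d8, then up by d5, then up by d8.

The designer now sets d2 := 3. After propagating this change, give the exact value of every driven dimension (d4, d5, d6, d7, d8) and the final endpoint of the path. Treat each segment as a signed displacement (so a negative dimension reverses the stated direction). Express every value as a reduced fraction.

Apply edit: d2 := 3
  d4 = d3*2 = 10
  d5 = d1 - d4 = 1
  d6 = d5 - d2*4 - d1 = -22
  d7 = d2/5 = 3/5
  d8 = d4/3 - d3 - d6/2 = 28/3
Walk from origin (0, 0):
  seg 1: down by d2 = 3 → (0, -3)
  seg 2: left by d6 = -22 → (22, -3)
  seg 3: left by d4 = 10 → (12, -3)
  seg 4: right by d5 = 1 → (13, -3)
  seg 5: right by d2 = 3 → (16, -3)
  seg 6: right by d6 = -22 → (-6, -3)
  seg 7: up by d6 = -22 → (-6, -25)
  seg 8: up by d8 = 28/3 → (-6, -47/3)
  seg 9: up by d5 = 1 → (-6, -44/3)
  seg 10: up by d8 = 28/3 → (-6, -16/3)

d4 = 10
d5 = 1
d6 = -22
d7 = 3/5
d8 = 28/3
endpoint = (-6, -16/3)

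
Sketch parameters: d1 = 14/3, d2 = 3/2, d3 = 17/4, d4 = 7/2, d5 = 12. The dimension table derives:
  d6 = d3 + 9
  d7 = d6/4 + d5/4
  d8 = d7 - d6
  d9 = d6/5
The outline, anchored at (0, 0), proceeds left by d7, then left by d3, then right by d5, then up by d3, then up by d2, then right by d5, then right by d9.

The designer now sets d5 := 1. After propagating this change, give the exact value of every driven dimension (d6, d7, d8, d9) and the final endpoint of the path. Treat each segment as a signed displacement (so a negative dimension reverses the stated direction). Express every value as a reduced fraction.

Apply edit: d5 := 1
  d6 = d3 + 9 = 53/4
  d7 = d6/4 + d5/4 = 57/16
  d8 = d7 - d6 = -155/16
  d9 = d6/5 = 53/20
Walk from origin (0, 0):
  seg 1: left by d7 = 57/16 → (-57/16, 0)
  seg 2: left by d3 = 17/4 → (-125/16, 0)
  seg 3: right by d5 = 1 → (-109/16, 0)
  seg 4: up by d3 = 17/4 → (-109/16, 17/4)
  seg 5: up by d2 = 3/2 → (-109/16, 23/4)
  seg 6: right by d5 = 1 → (-93/16, 23/4)
  seg 7: right by d9 = 53/20 → (-253/80, 23/4)

d6 = 53/4
d7 = 57/16
d8 = -155/16
d9 = 53/20
endpoint = (-253/80, 23/4)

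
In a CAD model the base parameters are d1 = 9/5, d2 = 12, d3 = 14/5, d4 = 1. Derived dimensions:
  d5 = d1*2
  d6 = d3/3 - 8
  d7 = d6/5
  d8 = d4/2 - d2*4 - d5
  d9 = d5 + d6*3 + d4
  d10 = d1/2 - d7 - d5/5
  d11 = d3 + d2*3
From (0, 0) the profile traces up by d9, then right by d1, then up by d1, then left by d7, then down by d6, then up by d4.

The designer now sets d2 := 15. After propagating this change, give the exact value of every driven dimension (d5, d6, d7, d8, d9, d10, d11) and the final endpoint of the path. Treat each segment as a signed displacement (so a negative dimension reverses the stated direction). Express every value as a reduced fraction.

d5 = 18/5
d6 = -106/15
d7 = -106/75
d8 = -631/10
d9 = -83/5
d10 = 239/150
d11 = 239/5
endpoint = (241/75, -101/15)

Apply edit: d2 := 15
  d5 = d1*2 = 18/5
  d6 = d3/3 - 8 = -106/15
  d7 = d6/5 = -106/75
  d8 = d4/2 - d2*4 - d5 = -631/10
  d9 = d5 + d6*3 + d4 = -83/5
  d10 = d1/2 - d7 - d5/5 = 239/150
  d11 = d3 + d2*3 = 239/5
Walk from origin (0, 0):
  seg 1: up by d9 = -83/5 → (0, -83/5)
  seg 2: right by d1 = 9/5 → (9/5, -83/5)
  seg 3: up by d1 = 9/5 → (9/5, -74/5)
  seg 4: left by d7 = -106/75 → (241/75, -74/5)
  seg 5: down by d6 = -106/15 → (241/75, -116/15)
  seg 6: up by d4 = 1 → (241/75, -101/15)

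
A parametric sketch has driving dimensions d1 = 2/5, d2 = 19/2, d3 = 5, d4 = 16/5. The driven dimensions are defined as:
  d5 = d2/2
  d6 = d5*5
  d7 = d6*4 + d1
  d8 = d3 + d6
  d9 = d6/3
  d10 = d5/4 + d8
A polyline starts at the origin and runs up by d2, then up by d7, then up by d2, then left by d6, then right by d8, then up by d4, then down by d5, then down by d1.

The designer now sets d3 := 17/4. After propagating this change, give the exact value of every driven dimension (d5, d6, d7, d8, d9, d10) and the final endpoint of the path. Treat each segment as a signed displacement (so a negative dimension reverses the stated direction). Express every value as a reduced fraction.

d5 = 19/4
d6 = 95/4
d7 = 477/5
d8 = 28
d9 = 95/12
d10 = 467/16
endpoint = (17/4, 2249/20)

Apply edit: d3 := 17/4
  d5 = d2/2 = 19/4
  d6 = d5*5 = 95/4
  d7 = d6*4 + d1 = 477/5
  d8 = d3 + d6 = 28
  d9 = d6/3 = 95/12
  d10 = d5/4 + d8 = 467/16
Walk from origin (0, 0):
  seg 1: up by d2 = 19/2 → (0, 19/2)
  seg 2: up by d7 = 477/5 → (0, 1049/10)
  seg 3: up by d2 = 19/2 → (0, 572/5)
  seg 4: left by d6 = 95/4 → (-95/4, 572/5)
  seg 5: right by d8 = 28 → (17/4, 572/5)
  seg 6: up by d4 = 16/5 → (17/4, 588/5)
  seg 7: down by d5 = 19/4 → (17/4, 2257/20)
  seg 8: down by d1 = 2/5 → (17/4, 2249/20)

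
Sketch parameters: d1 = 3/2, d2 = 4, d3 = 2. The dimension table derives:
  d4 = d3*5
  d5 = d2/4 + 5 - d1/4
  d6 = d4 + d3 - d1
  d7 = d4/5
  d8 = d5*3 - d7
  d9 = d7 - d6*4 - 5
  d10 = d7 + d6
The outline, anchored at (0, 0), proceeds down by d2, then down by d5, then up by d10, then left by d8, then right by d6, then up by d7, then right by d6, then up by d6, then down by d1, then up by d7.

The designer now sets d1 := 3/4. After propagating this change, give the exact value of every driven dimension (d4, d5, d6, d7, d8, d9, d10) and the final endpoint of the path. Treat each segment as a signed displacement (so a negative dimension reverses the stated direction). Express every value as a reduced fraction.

d4 = 10
d5 = 93/16
d6 = 45/4
d7 = 2
d8 = 247/16
d9 = -48
d10 = 53/4
endpoint = (113/16, 287/16)

Apply edit: d1 := 3/4
  d4 = d3*5 = 10
  d5 = d2/4 + 5 - d1/4 = 93/16
  d6 = d4 + d3 - d1 = 45/4
  d7 = d4/5 = 2
  d8 = d5*3 - d7 = 247/16
  d9 = d7 - d6*4 - 5 = -48
  d10 = d7 + d6 = 53/4
Walk from origin (0, 0):
  seg 1: down by d2 = 4 → (0, -4)
  seg 2: down by d5 = 93/16 → (0, -157/16)
  seg 3: up by d10 = 53/4 → (0, 55/16)
  seg 4: left by d8 = 247/16 → (-247/16, 55/16)
  seg 5: right by d6 = 45/4 → (-67/16, 55/16)
  seg 6: up by d7 = 2 → (-67/16, 87/16)
  seg 7: right by d6 = 45/4 → (113/16, 87/16)
  seg 8: up by d6 = 45/4 → (113/16, 267/16)
  seg 9: down by d1 = 3/4 → (113/16, 255/16)
  seg 10: up by d7 = 2 → (113/16, 287/16)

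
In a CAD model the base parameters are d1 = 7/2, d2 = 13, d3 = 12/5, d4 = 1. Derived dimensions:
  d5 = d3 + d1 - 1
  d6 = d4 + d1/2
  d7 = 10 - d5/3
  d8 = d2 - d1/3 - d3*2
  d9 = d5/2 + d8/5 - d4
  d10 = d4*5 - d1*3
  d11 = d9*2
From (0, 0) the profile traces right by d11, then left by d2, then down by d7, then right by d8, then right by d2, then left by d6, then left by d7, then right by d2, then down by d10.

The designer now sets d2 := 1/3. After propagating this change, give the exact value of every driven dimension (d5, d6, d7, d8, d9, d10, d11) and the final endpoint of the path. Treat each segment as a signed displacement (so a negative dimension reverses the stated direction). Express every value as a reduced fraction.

Apply edit: d2 := 1/3
  d5 = d3 + d1 - 1 = 49/10
  d6 = d4 + d1/2 = 11/4
  d7 = 10 - d5/3 = 251/30
  d8 = d2 - d1/3 - d3*2 = -169/30
  d9 = d5/2 + d8/5 - d4 = 97/300
  d10 = d4*5 - d1*3 = -11/2
  d11 = d9*2 = 97/150
Walk from origin (0, 0):
  seg 1: right by d11 = 97/150 → (97/150, 0)
  seg 2: left by d2 = 1/3 → (47/150, 0)
  seg 3: down by d7 = 251/30 → (47/150, -251/30)
  seg 4: right by d8 = -169/30 → (-133/25, -251/30)
  seg 5: right by d2 = 1/3 → (-374/75, -251/30)
  seg 6: left by d6 = 11/4 → (-2321/300, -251/30)
  seg 7: left by d7 = 251/30 → (-4831/300, -251/30)
  seg 8: right by d2 = 1/3 → (-1577/100, -251/30)
  seg 9: down by d10 = -11/2 → (-1577/100, -43/15)

d5 = 49/10
d6 = 11/4
d7 = 251/30
d8 = -169/30
d9 = 97/300
d10 = -11/2
d11 = 97/150
endpoint = (-1577/100, -43/15)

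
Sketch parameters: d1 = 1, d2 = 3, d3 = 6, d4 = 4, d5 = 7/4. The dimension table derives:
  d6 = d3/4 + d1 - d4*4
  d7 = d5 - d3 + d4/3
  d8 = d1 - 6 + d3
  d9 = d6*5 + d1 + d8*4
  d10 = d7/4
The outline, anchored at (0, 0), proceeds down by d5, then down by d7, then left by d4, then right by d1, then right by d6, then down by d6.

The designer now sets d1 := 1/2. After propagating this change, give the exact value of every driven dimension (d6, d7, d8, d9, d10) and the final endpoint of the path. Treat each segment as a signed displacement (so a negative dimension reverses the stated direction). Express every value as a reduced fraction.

d6 = -14
d7 = -35/12
d8 = 1/2
d9 = -135/2
d10 = -35/48
endpoint = (-35/2, 91/6)

Apply edit: d1 := 1/2
  d6 = d3/4 + d1 - d4*4 = -14
  d7 = d5 - d3 + d4/3 = -35/12
  d8 = d1 - 6 + d3 = 1/2
  d9 = d6*5 + d1 + d8*4 = -135/2
  d10 = d7/4 = -35/48
Walk from origin (0, 0):
  seg 1: down by d5 = 7/4 → (0, -7/4)
  seg 2: down by d7 = -35/12 → (0, 7/6)
  seg 3: left by d4 = 4 → (-4, 7/6)
  seg 4: right by d1 = 1/2 → (-7/2, 7/6)
  seg 5: right by d6 = -14 → (-35/2, 7/6)
  seg 6: down by d6 = -14 → (-35/2, 91/6)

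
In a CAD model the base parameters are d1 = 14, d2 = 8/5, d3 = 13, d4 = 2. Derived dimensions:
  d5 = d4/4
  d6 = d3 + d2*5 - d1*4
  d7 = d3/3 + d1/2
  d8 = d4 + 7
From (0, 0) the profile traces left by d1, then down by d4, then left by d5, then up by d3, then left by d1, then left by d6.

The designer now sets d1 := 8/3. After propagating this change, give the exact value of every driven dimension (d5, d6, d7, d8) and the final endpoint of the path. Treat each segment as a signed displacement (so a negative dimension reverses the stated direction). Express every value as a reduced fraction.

Apply edit: d1 := 8/3
  d5 = d4/4 = 1/2
  d6 = d3 + d2*5 - d1*4 = 31/3
  d7 = d3/3 + d1/2 = 17/3
  d8 = d4 + 7 = 9
Walk from origin (0, 0):
  seg 1: left by d1 = 8/3 → (-8/3, 0)
  seg 2: down by d4 = 2 → (-8/3, -2)
  seg 3: left by d5 = 1/2 → (-19/6, -2)
  seg 4: up by d3 = 13 → (-19/6, 11)
  seg 5: left by d1 = 8/3 → (-35/6, 11)
  seg 6: left by d6 = 31/3 → (-97/6, 11)

d5 = 1/2
d6 = 31/3
d7 = 17/3
d8 = 9
endpoint = (-97/6, 11)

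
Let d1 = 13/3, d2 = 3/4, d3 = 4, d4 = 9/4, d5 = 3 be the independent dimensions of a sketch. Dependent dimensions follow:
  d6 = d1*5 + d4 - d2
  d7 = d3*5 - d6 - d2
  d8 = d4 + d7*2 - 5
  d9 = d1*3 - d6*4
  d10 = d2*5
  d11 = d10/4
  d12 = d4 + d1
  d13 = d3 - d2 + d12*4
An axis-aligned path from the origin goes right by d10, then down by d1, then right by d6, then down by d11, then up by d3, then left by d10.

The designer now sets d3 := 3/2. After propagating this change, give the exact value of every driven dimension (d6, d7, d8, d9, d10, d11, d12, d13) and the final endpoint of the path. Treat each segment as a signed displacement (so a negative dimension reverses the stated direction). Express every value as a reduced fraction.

d6 = 139/6
d7 = -197/12
d8 = -427/12
d9 = -239/3
d10 = 15/4
d11 = 15/16
d12 = 79/12
d13 = 325/12
endpoint = (139/6, -181/48)

Apply edit: d3 := 3/2
  d6 = d1*5 + d4 - d2 = 139/6
  d7 = d3*5 - d6 - d2 = -197/12
  d8 = d4 + d7*2 - 5 = -427/12
  d9 = d1*3 - d6*4 = -239/3
  d10 = d2*5 = 15/4
  d11 = d10/4 = 15/16
  d12 = d4 + d1 = 79/12
  d13 = d3 - d2 + d12*4 = 325/12
Walk from origin (0, 0):
  seg 1: right by d10 = 15/4 → (15/4, 0)
  seg 2: down by d1 = 13/3 → (15/4, -13/3)
  seg 3: right by d6 = 139/6 → (323/12, -13/3)
  seg 4: down by d11 = 15/16 → (323/12, -253/48)
  seg 5: up by d3 = 3/2 → (323/12, -181/48)
  seg 6: left by d10 = 15/4 → (139/6, -181/48)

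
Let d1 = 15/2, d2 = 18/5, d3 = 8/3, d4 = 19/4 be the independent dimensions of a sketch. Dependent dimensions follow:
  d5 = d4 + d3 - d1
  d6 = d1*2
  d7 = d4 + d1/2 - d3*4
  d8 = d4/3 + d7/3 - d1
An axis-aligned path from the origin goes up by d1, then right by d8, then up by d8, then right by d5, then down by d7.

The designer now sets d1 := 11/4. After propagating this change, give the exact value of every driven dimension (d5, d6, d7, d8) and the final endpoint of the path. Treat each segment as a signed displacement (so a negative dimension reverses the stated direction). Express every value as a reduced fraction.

Apply edit: d1 := 11/4
  d5 = d4 + d3 - d1 = 14/3
  d6 = d1*2 = 11/2
  d7 = d4 + d1/2 - d3*4 = -109/24
  d8 = d4/3 + d7/3 - d1 = -193/72
Walk from origin (0, 0):
  seg 1: up by d1 = 11/4 → (0, 11/4)
  seg 2: right by d8 = -193/72 → (-193/72, 11/4)
  seg 3: up by d8 = -193/72 → (-193/72, 5/72)
  seg 4: right by d5 = 14/3 → (143/72, 5/72)
  seg 5: down by d7 = -109/24 → (143/72, 83/18)

d5 = 14/3
d6 = 11/2
d7 = -109/24
d8 = -193/72
endpoint = (143/72, 83/18)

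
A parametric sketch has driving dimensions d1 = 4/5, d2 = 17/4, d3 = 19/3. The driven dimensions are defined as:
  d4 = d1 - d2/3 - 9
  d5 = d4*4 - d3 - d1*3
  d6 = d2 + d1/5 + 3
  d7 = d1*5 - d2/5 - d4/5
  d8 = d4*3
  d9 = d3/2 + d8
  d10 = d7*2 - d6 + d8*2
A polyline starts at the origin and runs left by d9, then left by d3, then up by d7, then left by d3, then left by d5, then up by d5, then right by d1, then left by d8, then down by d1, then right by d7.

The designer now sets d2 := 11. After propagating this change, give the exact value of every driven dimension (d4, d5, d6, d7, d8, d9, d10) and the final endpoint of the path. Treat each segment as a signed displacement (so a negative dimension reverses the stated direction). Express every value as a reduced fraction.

Apply edit: d2 := 11
  d4 = d1 - d2/3 - 9 = -178/15
  d5 = d4*4 - d3 - d1*3 = -281/5
  d6 = d2 + d1/5 + 3 = 354/25
  d7 = d1*5 - d2/5 - d4/5 = 313/75
  d8 = d4*3 = -178/5
  d9 = d3/2 + d8 = -973/30
  d10 = d7*2 - d6 + d8*2 = -5776/75
Walk from origin (0, 0):
  seg 1: left by d9 = -973/30 → (973/30, 0)
  seg 2: left by d3 = 19/3 → (261/10, 0)
  seg 3: up by d7 = 313/75 → (261/10, 313/75)
  seg 4: left by d3 = 19/3 → (593/30, 313/75)
  seg 5: left by d5 = -281/5 → (2279/30, 313/75)
  seg 6: up by d5 = -281/5 → (2279/30, -3902/75)
  seg 7: right by d1 = 4/5 → (2303/30, -3902/75)
  seg 8: left by d8 = -178/5 → (3371/30, -3902/75)
  seg 9: down by d1 = 4/5 → (3371/30, -3962/75)
  seg 10: right by d7 = 313/75 → (5827/50, -3962/75)

d4 = -178/15
d5 = -281/5
d6 = 354/25
d7 = 313/75
d8 = -178/5
d9 = -973/30
d10 = -5776/75
endpoint = (5827/50, -3962/75)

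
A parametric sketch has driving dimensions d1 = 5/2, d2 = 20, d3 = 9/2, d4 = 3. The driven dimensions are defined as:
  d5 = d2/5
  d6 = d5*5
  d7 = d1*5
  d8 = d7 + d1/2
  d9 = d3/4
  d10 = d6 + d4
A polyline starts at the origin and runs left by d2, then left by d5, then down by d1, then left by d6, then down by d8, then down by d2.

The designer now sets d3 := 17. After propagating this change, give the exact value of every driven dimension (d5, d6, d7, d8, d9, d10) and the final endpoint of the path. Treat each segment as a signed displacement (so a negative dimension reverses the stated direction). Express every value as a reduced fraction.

d5 = 4
d6 = 20
d7 = 25/2
d8 = 55/4
d9 = 17/4
d10 = 23
endpoint = (-44, -145/4)

Apply edit: d3 := 17
  d5 = d2/5 = 4
  d6 = d5*5 = 20
  d7 = d1*5 = 25/2
  d8 = d7 + d1/2 = 55/4
  d9 = d3/4 = 17/4
  d10 = d6 + d4 = 23
Walk from origin (0, 0):
  seg 1: left by d2 = 20 → (-20, 0)
  seg 2: left by d5 = 4 → (-24, 0)
  seg 3: down by d1 = 5/2 → (-24, -5/2)
  seg 4: left by d6 = 20 → (-44, -5/2)
  seg 5: down by d8 = 55/4 → (-44, -65/4)
  seg 6: down by d2 = 20 → (-44, -145/4)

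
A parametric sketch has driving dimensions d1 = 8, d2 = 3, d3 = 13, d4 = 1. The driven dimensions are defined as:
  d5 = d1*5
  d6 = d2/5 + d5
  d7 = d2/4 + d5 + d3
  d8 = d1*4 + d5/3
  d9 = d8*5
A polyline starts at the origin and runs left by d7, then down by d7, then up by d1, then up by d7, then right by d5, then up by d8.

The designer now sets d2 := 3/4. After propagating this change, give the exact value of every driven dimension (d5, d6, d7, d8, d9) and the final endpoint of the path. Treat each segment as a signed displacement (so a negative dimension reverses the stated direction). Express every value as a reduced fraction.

Apply edit: d2 := 3/4
  d5 = d1*5 = 40
  d6 = d2/5 + d5 = 803/20
  d7 = d2/4 + d5 + d3 = 851/16
  d8 = d1*4 + d5/3 = 136/3
  d9 = d8*5 = 680/3
Walk from origin (0, 0):
  seg 1: left by d7 = 851/16 → (-851/16, 0)
  seg 2: down by d7 = 851/16 → (-851/16, -851/16)
  seg 3: up by d1 = 8 → (-851/16, -723/16)
  seg 4: up by d7 = 851/16 → (-851/16, 8)
  seg 5: right by d5 = 40 → (-211/16, 8)
  seg 6: up by d8 = 136/3 → (-211/16, 160/3)

d5 = 40
d6 = 803/20
d7 = 851/16
d8 = 136/3
d9 = 680/3
endpoint = (-211/16, 160/3)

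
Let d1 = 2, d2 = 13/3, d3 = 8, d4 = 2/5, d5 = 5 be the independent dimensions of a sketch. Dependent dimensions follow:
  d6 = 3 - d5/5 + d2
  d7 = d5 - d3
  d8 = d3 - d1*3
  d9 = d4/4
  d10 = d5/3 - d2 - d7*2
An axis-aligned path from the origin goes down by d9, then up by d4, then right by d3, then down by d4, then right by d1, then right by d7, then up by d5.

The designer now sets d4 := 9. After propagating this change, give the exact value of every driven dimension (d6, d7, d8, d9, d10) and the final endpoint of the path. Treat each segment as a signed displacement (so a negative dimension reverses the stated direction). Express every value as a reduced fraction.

Apply edit: d4 := 9
  d6 = 3 - d5/5 + d2 = 19/3
  d7 = d5 - d3 = -3
  d8 = d3 - d1*3 = 2
  d9 = d4/4 = 9/4
  d10 = d5/3 - d2 - d7*2 = 10/3
Walk from origin (0, 0):
  seg 1: down by d9 = 9/4 → (0, -9/4)
  seg 2: up by d4 = 9 → (0, 27/4)
  seg 3: right by d3 = 8 → (8, 27/4)
  seg 4: down by d4 = 9 → (8, -9/4)
  seg 5: right by d1 = 2 → (10, -9/4)
  seg 6: right by d7 = -3 → (7, -9/4)
  seg 7: up by d5 = 5 → (7, 11/4)

d6 = 19/3
d7 = -3
d8 = 2
d9 = 9/4
d10 = 10/3
endpoint = (7, 11/4)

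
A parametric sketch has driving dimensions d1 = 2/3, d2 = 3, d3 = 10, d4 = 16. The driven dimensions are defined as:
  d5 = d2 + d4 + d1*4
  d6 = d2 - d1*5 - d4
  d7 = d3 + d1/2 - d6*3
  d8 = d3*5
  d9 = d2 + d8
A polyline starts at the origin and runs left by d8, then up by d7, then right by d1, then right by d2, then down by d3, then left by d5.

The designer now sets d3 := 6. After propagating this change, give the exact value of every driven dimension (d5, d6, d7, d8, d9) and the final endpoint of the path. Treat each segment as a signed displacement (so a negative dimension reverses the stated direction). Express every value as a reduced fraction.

Apply edit: d3 := 6
  d5 = d2 + d4 + d1*4 = 65/3
  d6 = d2 - d1*5 - d4 = -49/3
  d7 = d3 + d1/2 - d6*3 = 166/3
  d8 = d3*5 = 30
  d9 = d2 + d8 = 33
Walk from origin (0, 0):
  seg 1: left by d8 = 30 → (-30, 0)
  seg 2: up by d7 = 166/3 → (-30, 166/3)
  seg 3: right by d1 = 2/3 → (-88/3, 166/3)
  seg 4: right by d2 = 3 → (-79/3, 166/3)
  seg 5: down by d3 = 6 → (-79/3, 148/3)
  seg 6: left by d5 = 65/3 → (-48, 148/3)

d5 = 65/3
d6 = -49/3
d7 = 166/3
d8 = 30
d9 = 33
endpoint = (-48, 148/3)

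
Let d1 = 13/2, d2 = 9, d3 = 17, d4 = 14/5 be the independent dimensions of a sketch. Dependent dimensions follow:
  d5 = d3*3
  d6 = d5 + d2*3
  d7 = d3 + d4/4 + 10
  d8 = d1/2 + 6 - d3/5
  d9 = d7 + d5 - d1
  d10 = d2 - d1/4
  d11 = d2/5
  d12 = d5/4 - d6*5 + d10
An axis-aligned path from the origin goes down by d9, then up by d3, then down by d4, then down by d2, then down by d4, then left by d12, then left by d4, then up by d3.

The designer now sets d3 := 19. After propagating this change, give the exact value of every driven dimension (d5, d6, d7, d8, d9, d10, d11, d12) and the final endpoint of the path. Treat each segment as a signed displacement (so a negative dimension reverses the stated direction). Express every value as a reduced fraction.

Apply edit: d3 := 19
  d5 = d3*3 = 57
  d6 = d5 + d2*3 = 84
  d7 = d3 + d4/4 + 10 = 297/10
  d8 = d1/2 + 6 - d3/5 = 109/20
  d9 = d7 + d5 - d1 = 401/5
  d10 = d2 - d1/4 = 59/8
  d11 = d2/5 = 9/5
  d12 = d5/4 - d6*5 + d10 = -3187/8
Walk from origin (0, 0):
  seg 1: down by d9 = 401/5 → (0, -401/5)
  seg 2: up by d3 = 19 → (0, -306/5)
  seg 3: down by d4 = 14/5 → (0, -64)
  seg 4: down by d2 = 9 → (0, -73)
  seg 5: down by d4 = 14/5 → (0, -379/5)
  seg 6: left by d12 = -3187/8 → (3187/8, -379/5)
  seg 7: left by d4 = 14/5 → (15823/40, -379/5)
  seg 8: up by d3 = 19 → (15823/40, -284/5)

d5 = 57
d6 = 84
d7 = 297/10
d8 = 109/20
d9 = 401/5
d10 = 59/8
d11 = 9/5
d12 = -3187/8
endpoint = (15823/40, -284/5)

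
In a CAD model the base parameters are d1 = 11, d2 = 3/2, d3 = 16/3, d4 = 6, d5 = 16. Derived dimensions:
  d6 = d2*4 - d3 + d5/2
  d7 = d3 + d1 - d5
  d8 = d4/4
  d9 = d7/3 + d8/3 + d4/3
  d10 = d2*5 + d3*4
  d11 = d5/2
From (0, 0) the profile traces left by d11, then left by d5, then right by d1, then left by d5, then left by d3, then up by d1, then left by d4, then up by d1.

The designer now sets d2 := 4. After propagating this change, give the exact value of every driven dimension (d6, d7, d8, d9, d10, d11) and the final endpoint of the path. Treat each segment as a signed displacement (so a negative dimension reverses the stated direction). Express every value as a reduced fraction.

d6 = 56/3
d7 = 1/3
d8 = 3/2
d9 = 47/18
d10 = 124/3
d11 = 8
endpoint = (-121/3, 22)

Apply edit: d2 := 4
  d6 = d2*4 - d3 + d5/2 = 56/3
  d7 = d3 + d1 - d5 = 1/3
  d8 = d4/4 = 3/2
  d9 = d7/3 + d8/3 + d4/3 = 47/18
  d10 = d2*5 + d3*4 = 124/3
  d11 = d5/2 = 8
Walk from origin (0, 0):
  seg 1: left by d11 = 8 → (-8, 0)
  seg 2: left by d5 = 16 → (-24, 0)
  seg 3: right by d1 = 11 → (-13, 0)
  seg 4: left by d5 = 16 → (-29, 0)
  seg 5: left by d3 = 16/3 → (-103/3, 0)
  seg 6: up by d1 = 11 → (-103/3, 11)
  seg 7: left by d4 = 6 → (-121/3, 11)
  seg 8: up by d1 = 11 → (-121/3, 22)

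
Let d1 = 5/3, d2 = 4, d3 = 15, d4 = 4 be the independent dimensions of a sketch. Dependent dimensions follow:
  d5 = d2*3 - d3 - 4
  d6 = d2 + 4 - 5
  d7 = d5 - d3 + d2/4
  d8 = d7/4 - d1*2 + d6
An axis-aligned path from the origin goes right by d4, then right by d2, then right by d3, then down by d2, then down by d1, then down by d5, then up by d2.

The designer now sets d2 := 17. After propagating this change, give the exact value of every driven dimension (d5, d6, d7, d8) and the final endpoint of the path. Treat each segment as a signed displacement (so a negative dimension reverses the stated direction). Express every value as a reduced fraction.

d5 = 32
d6 = 16
d7 = 85/4
d8 = 863/48
endpoint = (36, -101/3)

Apply edit: d2 := 17
  d5 = d2*3 - d3 - 4 = 32
  d6 = d2 + 4 - 5 = 16
  d7 = d5 - d3 + d2/4 = 85/4
  d8 = d7/4 - d1*2 + d6 = 863/48
Walk from origin (0, 0):
  seg 1: right by d4 = 4 → (4, 0)
  seg 2: right by d2 = 17 → (21, 0)
  seg 3: right by d3 = 15 → (36, 0)
  seg 4: down by d2 = 17 → (36, -17)
  seg 5: down by d1 = 5/3 → (36, -56/3)
  seg 6: down by d5 = 32 → (36, -152/3)
  seg 7: up by d2 = 17 → (36, -101/3)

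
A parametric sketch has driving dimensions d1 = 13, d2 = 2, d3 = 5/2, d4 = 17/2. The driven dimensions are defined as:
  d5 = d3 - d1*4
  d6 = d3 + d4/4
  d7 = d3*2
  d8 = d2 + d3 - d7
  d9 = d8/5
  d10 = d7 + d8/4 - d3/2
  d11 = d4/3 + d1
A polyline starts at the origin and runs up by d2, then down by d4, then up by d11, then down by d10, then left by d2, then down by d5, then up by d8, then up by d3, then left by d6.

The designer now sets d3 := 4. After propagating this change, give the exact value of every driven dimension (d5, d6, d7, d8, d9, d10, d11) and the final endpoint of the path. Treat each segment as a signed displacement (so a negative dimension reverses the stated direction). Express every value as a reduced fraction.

d5 = -48
d6 = 49/8
d7 = 8
d8 = -2
d9 = -2/5
d10 = 11/2
d11 = 95/6
endpoint = (-65/8, 323/6)

Apply edit: d3 := 4
  d5 = d3 - d1*4 = -48
  d6 = d3 + d4/4 = 49/8
  d7 = d3*2 = 8
  d8 = d2 + d3 - d7 = -2
  d9 = d8/5 = -2/5
  d10 = d7 + d8/4 - d3/2 = 11/2
  d11 = d4/3 + d1 = 95/6
Walk from origin (0, 0):
  seg 1: up by d2 = 2 → (0, 2)
  seg 2: down by d4 = 17/2 → (0, -13/2)
  seg 3: up by d11 = 95/6 → (0, 28/3)
  seg 4: down by d10 = 11/2 → (0, 23/6)
  seg 5: left by d2 = 2 → (-2, 23/6)
  seg 6: down by d5 = -48 → (-2, 311/6)
  seg 7: up by d8 = -2 → (-2, 299/6)
  seg 8: up by d3 = 4 → (-2, 323/6)
  seg 9: left by d6 = 49/8 → (-65/8, 323/6)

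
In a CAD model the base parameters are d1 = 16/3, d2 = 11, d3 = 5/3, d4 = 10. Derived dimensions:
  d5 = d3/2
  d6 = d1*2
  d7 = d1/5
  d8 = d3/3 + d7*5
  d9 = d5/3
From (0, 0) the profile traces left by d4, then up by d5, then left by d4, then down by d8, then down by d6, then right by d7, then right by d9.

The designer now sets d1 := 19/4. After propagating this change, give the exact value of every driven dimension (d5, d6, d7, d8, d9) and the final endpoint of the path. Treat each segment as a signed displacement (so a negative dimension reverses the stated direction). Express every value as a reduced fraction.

Apply edit: d1 := 19/4
  d5 = d3/2 = 5/6
  d6 = d1*2 = 19/2
  d7 = d1/5 = 19/20
  d8 = d3/3 + d7*5 = 191/36
  d9 = d5/3 = 5/18
Walk from origin (0, 0):
  seg 1: left by d4 = 10 → (-10, 0)
  seg 2: up by d5 = 5/6 → (-10, 5/6)
  seg 3: left by d4 = 10 → (-20, 5/6)
  seg 4: down by d8 = 191/36 → (-20, -161/36)
  seg 5: down by d6 = 19/2 → (-20, -503/36)
  seg 6: right by d7 = 19/20 → (-381/20, -503/36)
  seg 7: right by d9 = 5/18 → (-3379/180, -503/36)

d5 = 5/6
d6 = 19/2
d7 = 19/20
d8 = 191/36
d9 = 5/18
endpoint = (-3379/180, -503/36)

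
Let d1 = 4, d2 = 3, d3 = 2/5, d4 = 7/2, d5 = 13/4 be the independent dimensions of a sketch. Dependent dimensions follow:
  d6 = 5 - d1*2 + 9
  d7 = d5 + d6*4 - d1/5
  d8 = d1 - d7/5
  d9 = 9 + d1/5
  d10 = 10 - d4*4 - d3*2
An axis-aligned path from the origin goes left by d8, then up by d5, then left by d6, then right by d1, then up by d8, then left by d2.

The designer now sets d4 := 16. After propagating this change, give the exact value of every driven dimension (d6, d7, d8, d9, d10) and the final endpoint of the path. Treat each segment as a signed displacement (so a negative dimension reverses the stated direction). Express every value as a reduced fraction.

d6 = 6
d7 = 529/20
d8 = -129/100
d9 = 49/5
d10 = -274/5
endpoint = (-371/100, 49/25)

Apply edit: d4 := 16
  d6 = 5 - d1*2 + 9 = 6
  d7 = d5 + d6*4 - d1/5 = 529/20
  d8 = d1 - d7/5 = -129/100
  d9 = 9 + d1/5 = 49/5
  d10 = 10 - d4*4 - d3*2 = -274/5
Walk from origin (0, 0):
  seg 1: left by d8 = -129/100 → (129/100, 0)
  seg 2: up by d5 = 13/4 → (129/100, 13/4)
  seg 3: left by d6 = 6 → (-471/100, 13/4)
  seg 4: right by d1 = 4 → (-71/100, 13/4)
  seg 5: up by d8 = -129/100 → (-71/100, 49/25)
  seg 6: left by d2 = 3 → (-371/100, 49/25)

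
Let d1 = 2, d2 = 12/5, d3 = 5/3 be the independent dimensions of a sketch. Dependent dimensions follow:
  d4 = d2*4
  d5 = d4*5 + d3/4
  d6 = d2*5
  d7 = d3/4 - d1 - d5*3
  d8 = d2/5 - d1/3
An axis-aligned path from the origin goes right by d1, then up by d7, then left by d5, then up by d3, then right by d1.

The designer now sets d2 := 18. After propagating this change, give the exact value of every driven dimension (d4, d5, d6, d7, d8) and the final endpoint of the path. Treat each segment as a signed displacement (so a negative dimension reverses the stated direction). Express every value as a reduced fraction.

d4 = 72
d5 = 4325/12
d6 = 90
d7 = -6497/6
d8 = 44/15
endpoint = (-4277/12, -6487/6)

Apply edit: d2 := 18
  d4 = d2*4 = 72
  d5 = d4*5 + d3/4 = 4325/12
  d6 = d2*5 = 90
  d7 = d3/4 - d1 - d5*3 = -6497/6
  d8 = d2/5 - d1/3 = 44/15
Walk from origin (0, 0):
  seg 1: right by d1 = 2 → (2, 0)
  seg 2: up by d7 = -6497/6 → (2, -6497/6)
  seg 3: left by d5 = 4325/12 → (-4301/12, -6497/6)
  seg 4: up by d3 = 5/3 → (-4301/12, -6487/6)
  seg 5: right by d1 = 2 → (-4277/12, -6487/6)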